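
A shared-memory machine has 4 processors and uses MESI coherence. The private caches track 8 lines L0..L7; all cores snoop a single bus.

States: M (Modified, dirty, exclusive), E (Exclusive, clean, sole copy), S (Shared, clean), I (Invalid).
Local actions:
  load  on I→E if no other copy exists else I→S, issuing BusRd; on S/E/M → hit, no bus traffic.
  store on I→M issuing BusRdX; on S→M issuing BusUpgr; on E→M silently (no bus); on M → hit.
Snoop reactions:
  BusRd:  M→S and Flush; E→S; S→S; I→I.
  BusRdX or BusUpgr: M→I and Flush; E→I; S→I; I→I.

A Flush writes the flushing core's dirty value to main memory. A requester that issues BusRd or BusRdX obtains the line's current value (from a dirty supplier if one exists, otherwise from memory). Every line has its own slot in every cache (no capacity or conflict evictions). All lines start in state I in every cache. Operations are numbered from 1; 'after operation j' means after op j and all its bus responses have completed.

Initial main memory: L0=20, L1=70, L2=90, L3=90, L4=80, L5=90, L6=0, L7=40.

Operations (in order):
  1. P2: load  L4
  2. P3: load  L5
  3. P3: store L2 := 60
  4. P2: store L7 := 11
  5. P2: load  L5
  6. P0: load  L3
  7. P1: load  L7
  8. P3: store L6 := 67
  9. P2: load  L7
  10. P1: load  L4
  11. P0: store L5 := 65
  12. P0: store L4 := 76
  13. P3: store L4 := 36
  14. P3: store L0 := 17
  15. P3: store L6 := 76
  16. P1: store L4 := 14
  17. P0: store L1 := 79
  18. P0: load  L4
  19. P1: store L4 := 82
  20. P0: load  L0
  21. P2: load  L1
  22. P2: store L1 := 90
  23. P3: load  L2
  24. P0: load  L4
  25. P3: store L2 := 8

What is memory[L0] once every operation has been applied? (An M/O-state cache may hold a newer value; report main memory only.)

[1] P2: load  L4 | P0:I, P1:I, P2:E(80), P3:I | bus: BusRd
[2] P3: load  L5 | P0:I, P1:I, P2:I, P3:E(90) | bus: BusRd
[3] P3: store L2 := 60 | P0:I, P1:I, P2:I, P3:M(60) | bus: BusRdX
[4] P2: store L7 := 11 | P0:I, P1:I, P2:M(11), P3:I | bus: BusRdX
[5] P2: load  L5 | P0:I, P1:I, P2:S(90), P3:S(90) | bus: BusRd
[6] P0: load  L3 | P0:E(90), P1:I, P2:I, P3:I | bus: BusRd
[7] P1: load  L7 | P0:I, P1:S(11), P2:S(11), P3:I | bus: BusRd,Flush
[8] P3: store L6 := 67 | P0:I, P1:I, P2:I, P3:M(67) | bus: BusRdX
[9] P2: load  L7 | P0:I, P1:S(11), P2:S(11), P3:I | bus: none
[10] P1: load  L4 | P0:I, P1:S(80), P2:S(80), P3:I | bus: BusRd
[11] P0: store L5 := 65 | P0:M(65), P1:I, P2:I, P3:I | bus: BusRdX
[12] P0: store L4 := 76 | P0:M(76), P1:I, P2:I, P3:I | bus: BusRdX
[13] P3: store L4 := 36 | P0:I, P1:I, P2:I, P3:M(36) | bus: BusRdX,Flush
[14] P3: store L0 := 17 | P0:I, P1:I, P2:I, P3:M(17) | bus: BusRdX
[15] P3: store L6 := 76 | P0:I, P1:I, P2:I, P3:M(76) | bus: none
[16] P1: store L4 := 14 | P0:I, P1:M(14), P2:I, P3:I | bus: BusRdX,Flush
[17] P0: store L1 := 79 | P0:M(79), P1:I, P2:I, P3:I | bus: BusRdX
[18] P0: load  L4 | P0:S(14), P1:S(14), P2:I, P3:I | bus: BusRd,Flush
[19] P1: store L4 := 82 | P0:I, P1:M(82), P2:I, P3:I | bus: BusUpgr
[20] P0: load  L0 | P0:S(17), P1:I, P2:I, P3:S(17) | bus: BusRd,Flush
[21] P2: load  L1 | P0:S(79), P1:I, P2:S(79), P3:I | bus: BusRd,Flush
[22] P2: store L1 := 90 | P0:I, P1:I, P2:M(90), P3:I | bus: BusUpgr
[23] P3: load  L2 | P0:I, P1:I, P2:I, P3:M(60) | bus: none
[24] P0: load  L4 | P0:S(82), P1:S(82), P2:I, P3:I | bus: BusRd,Flush
[25] P3: store L2 := 8 | P0:I, P1:I, P2:I, P3:M(8) | bus: none

memory[L0] = 17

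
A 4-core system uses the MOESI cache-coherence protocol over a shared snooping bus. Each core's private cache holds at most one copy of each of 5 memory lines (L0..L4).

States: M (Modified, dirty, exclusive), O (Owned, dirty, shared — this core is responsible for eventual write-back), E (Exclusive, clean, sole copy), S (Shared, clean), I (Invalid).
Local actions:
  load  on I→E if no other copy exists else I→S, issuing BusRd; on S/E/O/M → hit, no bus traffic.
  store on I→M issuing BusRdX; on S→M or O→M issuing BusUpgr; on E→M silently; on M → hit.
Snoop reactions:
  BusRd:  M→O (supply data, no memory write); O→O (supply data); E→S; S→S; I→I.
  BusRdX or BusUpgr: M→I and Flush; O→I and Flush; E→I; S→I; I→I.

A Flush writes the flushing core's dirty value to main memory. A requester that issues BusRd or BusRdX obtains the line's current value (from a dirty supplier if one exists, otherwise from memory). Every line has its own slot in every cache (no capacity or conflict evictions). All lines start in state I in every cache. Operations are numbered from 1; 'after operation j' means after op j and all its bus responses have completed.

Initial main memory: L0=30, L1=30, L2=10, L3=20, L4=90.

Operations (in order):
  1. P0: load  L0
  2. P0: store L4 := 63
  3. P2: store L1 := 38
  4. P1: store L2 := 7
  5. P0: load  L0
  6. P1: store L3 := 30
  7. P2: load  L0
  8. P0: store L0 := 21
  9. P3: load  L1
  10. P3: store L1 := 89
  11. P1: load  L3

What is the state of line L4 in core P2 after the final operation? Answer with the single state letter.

  op1 P0: load  L0 → E/I/I/I on L0; bus BusRd; mem=30
  op2 P0: store L4 := 63 → M/I/I/I on L4; bus BusRdX; mem=90
  op3 P2: store L1 := 38 → I/I/M/I on L1; bus BusRdX; mem=30
  op4 P1: store L2 := 7 → I/M/I/I on L2; bus BusRdX; mem=10
  op5 P0: load  L0 → E/I/I/I on L0; bus (none); mem=30
  op6 P1: store L3 := 30 → I/M/I/I on L3; bus BusRdX; mem=20
  op7 P2: load  L0 → S/I/S/I on L0; bus BusRd; mem=30
  op8 P0: store L0 := 21 → M/I/I/I on L0; bus BusUpgr; mem=30
  op9 P3: load  L1 → I/I/O/S on L1; bus BusRd; mem=30
  op10 P3: store L1 := 89 → I/I/I/M on L1; bus BusUpgr Flush; mem=38
  op11 P1: load  L3 → I/M/I/I on L3; bus (none); mem=20

state = I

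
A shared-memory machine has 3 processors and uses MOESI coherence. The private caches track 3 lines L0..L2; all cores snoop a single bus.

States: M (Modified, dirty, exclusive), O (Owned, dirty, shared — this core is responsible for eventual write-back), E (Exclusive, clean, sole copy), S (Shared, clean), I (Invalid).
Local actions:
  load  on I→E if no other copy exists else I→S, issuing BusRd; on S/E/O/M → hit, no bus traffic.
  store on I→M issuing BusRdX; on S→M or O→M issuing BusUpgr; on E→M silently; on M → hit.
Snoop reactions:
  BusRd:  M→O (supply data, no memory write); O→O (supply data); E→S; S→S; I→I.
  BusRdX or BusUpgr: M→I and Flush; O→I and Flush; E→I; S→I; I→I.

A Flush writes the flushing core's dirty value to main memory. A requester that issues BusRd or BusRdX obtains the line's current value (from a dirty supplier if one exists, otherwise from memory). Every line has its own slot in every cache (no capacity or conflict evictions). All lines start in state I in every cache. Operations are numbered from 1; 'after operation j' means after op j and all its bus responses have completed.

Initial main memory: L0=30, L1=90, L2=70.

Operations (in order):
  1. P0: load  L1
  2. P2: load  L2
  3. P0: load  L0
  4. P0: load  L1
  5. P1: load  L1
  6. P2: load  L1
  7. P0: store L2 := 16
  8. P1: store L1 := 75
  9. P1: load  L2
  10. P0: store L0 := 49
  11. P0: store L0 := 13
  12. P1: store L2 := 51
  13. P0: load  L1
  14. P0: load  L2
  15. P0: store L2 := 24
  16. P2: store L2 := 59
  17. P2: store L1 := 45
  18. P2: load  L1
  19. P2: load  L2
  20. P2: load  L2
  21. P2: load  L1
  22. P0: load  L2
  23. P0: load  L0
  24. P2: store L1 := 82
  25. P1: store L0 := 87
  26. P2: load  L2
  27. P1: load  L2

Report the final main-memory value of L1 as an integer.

[1] P0: load  L1 | P0:E(90), P1:I, P2:I | bus: BusRd
[2] P2: load  L2 | P0:I, P1:I, P2:E(70) | bus: BusRd
[3] P0: load  L0 | P0:E(30), P1:I, P2:I | bus: BusRd
[4] P0: load  L1 | P0:E(90), P1:I, P2:I | bus: none
[5] P1: load  L1 | P0:S(90), P1:S(90), P2:I | bus: BusRd
[6] P2: load  L1 | P0:S(90), P1:S(90), P2:S(90) | bus: BusRd
[7] P0: store L2 := 16 | P0:M(16), P1:I, P2:I | bus: BusRdX
[8] P1: store L1 := 75 | P0:I, P1:M(75), P2:I | bus: BusUpgr
[9] P1: load  L2 | P0:O(16), P1:S(16), P2:I | bus: BusRd
[10] P0: store L0 := 49 | P0:M(49), P1:I, P2:I | bus: none
[11] P0: store L0 := 13 | P0:M(13), P1:I, P2:I | bus: none
[12] P1: store L2 := 51 | P0:I, P1:M(51), P2:I | bus: BusUpgr,Flush
[13] P0: load  L1 | P0:S(75), P1:O(75), P2:I | bus: BusRd
[14] P0: load  L2 | P0:S(51), P1:O(51), P2:I | bus: BusRd
[15] P0: store L2 := 24 | P0:M(24), P1:I, P2:I | bus: BusUpgr,Flush
[16] P2: store L2 := 59 | P0:I, P1:I, P2:M(59) | bus: BusRdX,Flush
[17] P2: store L1 := 45 | P0:I, P1:I, P2:M(45) | bus: BusRdX,Flush
[18] P2: load  L1 | P0:I, P1:I, P2:M(45) | bus: none
[19] P2: load  L2 | P0:I, P1:I, P2:M(59) | bus: none
[20] P2: load  L2 | P0:I, P1:I, P2:M(59) | bus: none
[21] P2: load  L1 | P0:I, P1:I, P2:M(45) | bus: none
[22] P0: load  L2 | P0:S(59), P1:I, P2:O(59) | bus: BusRd
[23] P0: load  L0 | P0:M(13), P1:I, P2:I | bus: none
[24] P2: store L1 := 82 | P0:I, P1:I, P2:M(82) | bus: none
[25] P1: store L0 := 87 | P0:I, P1:M(87), P2:I | bus: BusRdX,Flush
[26] P2: load  L2 | P0:S(59), P1:I, P2:O(59) | bus: none
[27] P1: load  L2 | P0:S(59), P1:S(59), P2:O(59) | bus: BusRd

memory[L1] = 75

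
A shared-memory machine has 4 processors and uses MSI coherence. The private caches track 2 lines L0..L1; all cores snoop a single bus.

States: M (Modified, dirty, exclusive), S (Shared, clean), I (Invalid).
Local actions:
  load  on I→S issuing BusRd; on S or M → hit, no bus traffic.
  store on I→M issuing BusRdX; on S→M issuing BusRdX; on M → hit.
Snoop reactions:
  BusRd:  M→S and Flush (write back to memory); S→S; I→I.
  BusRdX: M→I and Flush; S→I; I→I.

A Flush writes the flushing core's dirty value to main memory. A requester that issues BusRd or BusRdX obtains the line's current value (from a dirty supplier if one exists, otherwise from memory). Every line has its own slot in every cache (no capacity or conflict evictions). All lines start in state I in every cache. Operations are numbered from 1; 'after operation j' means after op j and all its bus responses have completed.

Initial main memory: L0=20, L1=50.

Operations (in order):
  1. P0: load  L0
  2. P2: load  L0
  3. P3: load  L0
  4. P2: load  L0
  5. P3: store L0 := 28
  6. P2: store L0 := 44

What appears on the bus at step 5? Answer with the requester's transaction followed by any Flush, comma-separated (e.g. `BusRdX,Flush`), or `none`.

bus = BusRdX

1. P0: load  L0  bus=[BusRd]  L0: P0=S P1=I P2=I P3=I  mem[L0]=20
2. P2: load  L0  bus=[BusRd]  L0: P0=S P1=I P2=S P3=I  mem[L0]=20
3. P3: load  L0  bus=[BusRd]  L0: P0=S P1=I P2=S P3=S  mem[L0]=20
4. P2: load  L0  bus=[-]  L0: P0=S P1=I P2=S P3=S  mem[L0]=20
5. P3: store L0 := 28  bus=[BusRdX]  L0: P0=I P1=I P2=I P3=M  mem[L0]=20
6. P2: store L0 := 44  bus=[BusRdX,Flush]  L0: P0=I P1=I P2=M P3=I  mem[L0]=28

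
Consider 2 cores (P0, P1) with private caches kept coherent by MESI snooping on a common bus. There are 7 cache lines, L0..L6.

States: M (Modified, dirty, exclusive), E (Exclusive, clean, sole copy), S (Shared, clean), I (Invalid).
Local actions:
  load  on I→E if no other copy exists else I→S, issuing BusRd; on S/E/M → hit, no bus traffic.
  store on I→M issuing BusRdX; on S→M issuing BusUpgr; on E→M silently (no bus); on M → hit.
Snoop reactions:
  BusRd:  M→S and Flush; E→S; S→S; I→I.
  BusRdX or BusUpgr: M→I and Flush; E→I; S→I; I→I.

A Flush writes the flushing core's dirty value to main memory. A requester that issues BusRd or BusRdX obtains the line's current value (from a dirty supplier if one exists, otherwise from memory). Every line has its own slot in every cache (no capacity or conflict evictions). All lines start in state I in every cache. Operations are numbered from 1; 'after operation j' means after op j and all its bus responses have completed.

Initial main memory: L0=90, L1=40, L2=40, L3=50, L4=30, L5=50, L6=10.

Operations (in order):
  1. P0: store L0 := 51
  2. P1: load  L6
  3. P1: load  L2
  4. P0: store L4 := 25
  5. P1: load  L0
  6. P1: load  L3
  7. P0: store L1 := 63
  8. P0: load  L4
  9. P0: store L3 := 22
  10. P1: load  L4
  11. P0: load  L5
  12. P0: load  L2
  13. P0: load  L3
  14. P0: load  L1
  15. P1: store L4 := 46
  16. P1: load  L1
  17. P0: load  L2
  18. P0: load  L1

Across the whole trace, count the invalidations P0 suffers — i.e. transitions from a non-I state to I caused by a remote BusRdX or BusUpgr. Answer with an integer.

step 1: P0: store L0 := 51  ⟶  MI  (L0)  txn=BusRdX  M[L0]=90
step 2: P1: load  L6  ⟶  IE  (L6)  txn=BusRd  M[L6]=10
step 3: P1: load  L2  ⟶  IE  (L2)  txn=BusRd  M[L2]=40
step 4: P0: store L4 := 25  ⟶  MI  (L4)  txn=BusRdX  M[L4]=30
step 5: P1: load  L0  ⟶  SS  (L0)  txn=BusRd+Flush  M[L0]=51
step 6: P1: load  L3  ⟶  IE  (L3)  txn=BusRd  M[L3]=50
step 7: P0: store L1 := 63  ⟶  MI  (L1)  txn=BusRdX  M[L1]=40
step 8: P0: load  L4  ⟶  MI  (L4)  txn=∅  M[L4]=30
step 9: P0: store L3 := 22  ⟶  MI  (L3)  txn=BusRdX  M[L3]=50
step 10: P1: load  L4  ⟶  SS  (L4)  txn=BusRd+Flush  M[L4]=25
step 11: P0: load  L5  ⟶  EI  (L5)  txn=BusRd  M[L5]=50
step 12: P0: load  L2  ⟶  SS  (L2)  txn=BusRd  M[L2]=40
step 13: P0: load  L3  ⟶  MI  (L3)  txn=∅  M[L3]=50
step 14: P0: load  L1  ⟶  MI  (L1)  txn=∅  M[L1]=40
step 15: P1: store L4 := 46  ⟶  IM  (L4)  txn=BusUpgr  M[L4]=25
step 16: P1: load  L1  ⟶  SS  (L1)  txn=BusRd+Flush  M[L1]=63
step 17: P0: load  L2  ⟶  SS  (L2)  txn=∅  M[L2]=40
step 18: P0: load  L1  ⟶  SS  (L1)  txn=∅  M[L1]=63

invalidations = 1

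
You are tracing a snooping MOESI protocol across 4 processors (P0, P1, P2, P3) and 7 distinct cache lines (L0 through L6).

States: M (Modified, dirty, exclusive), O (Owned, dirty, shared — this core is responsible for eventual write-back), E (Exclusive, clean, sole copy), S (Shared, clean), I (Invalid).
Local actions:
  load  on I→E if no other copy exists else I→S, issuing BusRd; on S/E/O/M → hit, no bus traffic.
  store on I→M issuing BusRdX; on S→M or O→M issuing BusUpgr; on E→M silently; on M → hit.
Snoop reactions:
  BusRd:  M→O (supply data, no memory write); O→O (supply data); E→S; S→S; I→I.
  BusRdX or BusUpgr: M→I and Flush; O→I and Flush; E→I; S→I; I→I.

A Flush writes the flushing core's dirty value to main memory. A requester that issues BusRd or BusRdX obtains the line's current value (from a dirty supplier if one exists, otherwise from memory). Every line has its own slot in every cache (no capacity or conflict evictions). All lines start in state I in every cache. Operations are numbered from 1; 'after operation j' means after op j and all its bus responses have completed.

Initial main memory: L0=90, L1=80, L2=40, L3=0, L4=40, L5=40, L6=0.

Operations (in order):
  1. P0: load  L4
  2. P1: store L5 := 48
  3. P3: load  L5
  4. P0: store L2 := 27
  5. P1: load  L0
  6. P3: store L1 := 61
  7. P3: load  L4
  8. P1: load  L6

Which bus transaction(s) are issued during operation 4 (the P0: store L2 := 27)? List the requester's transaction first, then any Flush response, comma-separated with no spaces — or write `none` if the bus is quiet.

1. P0: load  L4  bus=[BusRd]  L4: P0=E P1=I P2=I P3=I  mem[L4]=40
2. P1: store L5 := 48  bus=[BusRdX]  L5: P0=I P1=M P2=I P3=I  mem[L5]=40
3. P3: load  L5  bus=[BusRd]  L5: P0=I P1=O P2=I P3=S  mem[L5]=40
4. P0: store L2 := 27  bus=[BusRdX]  L2: P0=M P1=I P2=I P3=I  mem[L2]=40
5. P1: load  L0  bus=[BusRd]  L0: P0=I P1=E P2=I P3=I  mem[L0]=90
6. P3: store L1 := 61  bus=[BusRdX]  L1: P0=I P1=I P2=I P3=M  mem[L1]=80
7. P3: load  L4  bus=[BusRd]  L4: P0=S P1=I P2=I P3=S  mem[L4]=40
8. P1: load  L6  bus=[BusRd]  L6: P0=I P1=E P2=I P3=I  mem[L6]=0

bus = BusRdX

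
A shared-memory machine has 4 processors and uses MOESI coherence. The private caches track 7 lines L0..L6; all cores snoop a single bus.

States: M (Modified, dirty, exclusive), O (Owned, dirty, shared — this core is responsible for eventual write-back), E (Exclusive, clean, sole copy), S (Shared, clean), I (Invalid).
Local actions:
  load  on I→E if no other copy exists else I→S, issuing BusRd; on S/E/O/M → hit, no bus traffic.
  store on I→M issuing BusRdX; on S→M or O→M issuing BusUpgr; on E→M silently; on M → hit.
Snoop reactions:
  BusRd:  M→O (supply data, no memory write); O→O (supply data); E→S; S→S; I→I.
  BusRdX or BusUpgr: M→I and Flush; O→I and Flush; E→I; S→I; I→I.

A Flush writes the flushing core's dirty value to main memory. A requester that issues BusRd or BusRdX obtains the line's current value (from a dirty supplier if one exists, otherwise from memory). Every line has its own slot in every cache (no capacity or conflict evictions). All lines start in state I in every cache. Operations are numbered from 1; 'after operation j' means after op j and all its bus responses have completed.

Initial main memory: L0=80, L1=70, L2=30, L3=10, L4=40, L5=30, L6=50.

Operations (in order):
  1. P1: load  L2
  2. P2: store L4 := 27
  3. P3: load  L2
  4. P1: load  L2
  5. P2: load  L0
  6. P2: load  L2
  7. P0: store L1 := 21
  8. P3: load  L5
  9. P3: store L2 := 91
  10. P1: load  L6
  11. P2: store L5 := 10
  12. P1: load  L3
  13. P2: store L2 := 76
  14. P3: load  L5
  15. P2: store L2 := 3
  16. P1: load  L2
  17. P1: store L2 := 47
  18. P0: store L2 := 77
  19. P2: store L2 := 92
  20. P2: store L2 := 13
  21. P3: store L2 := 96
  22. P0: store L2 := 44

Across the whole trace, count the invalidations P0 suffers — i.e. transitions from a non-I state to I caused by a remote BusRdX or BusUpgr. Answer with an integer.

invalidations = 1

step 1: P1: load  L2  ⟶  IEII  (L2)  txn=BusRd  M[L2]=30
step 2: P2: store L4 := 27  ⟶  IIMI  (L4)  txn=BusRdX  M[L4]=40
step 3: P3: load  L2  ⟶  ISIS  (L2)  txn=BusRd  M[L2]=30
step 4: P1: load  L2  ⟶  ISIS  (L2)  txn=∅  M[L2]=30
step 5: P2: load  L0  ⟶  IIEI  (L0)  txn=BusRd  M[L0]=80
step 6: P2: load  L2  ⟶  ISSS  (L2)  txn=BusRd  M[L2]=30
step 7: P0: store L1 := 21  ⟶  MIII  (L1)  txn=BusRdX  M[L1]=70
step 8: P3: load  L5  ⟶  IIIE  (L5)  txn=BusRd  M[L5]=30
step 9: P3: store L2 := 91  ⟶  IIIM  (L2)  txn=BusUpgr  M[L2]=30
step 10: P1: load  L6  ⟶  IEII  (L6)  txn=BusRd  M[L6]=50
step 11: P2: store L5 := 10  ⟶  IIMI  (L5)  txn=BusRdX  M[L5]=30
step 12: P1: load  L3  ⟶  IEII  (L3)  txn=BusRd  M[L3]=10
step 13: P2: store L2 := 76  ⟶  IIMI  (L2)  txn=BusRdX+Flush  M[L2]=91
step 14: P3: load  L5  ⟶  IIOS  (L5)  txn=BusRd  M[L5]=30
step 15: P2: store L2 := 3  ⟶  IIMI  (L2)  txn=∅  M[L2]=91
step 16: P1: load  L2  ⟶  ISOI  (L2)  txn=BusRd  M[L2]=91
step 17: P1: store L2 := 47  ⟶  IMII  (L2)  txn=BusUpgr+Flush  M[L2]=3
step 18: P0: store L2 := 77  ⟶  MIII  (L2)  txn=BusRdX+Flush  M[L2]=47
step 19: P2: store L2 := 92  ⟶  IIMI  (L2)  txn=BusRdX+Flush  M[L2]=77
step 20: P2: store L2 := 13  ⟶  IIMI  (L2)  txn=∅  M[L2]=77
step 21: P3: store L2 := 96  ⟶  IIIM  (L2)  txn=BusRdX+Flush  M[L2]=13
step 22: P0: store L2 := 44  ⟶  MIII  (L2)  txn=BusRdX+Flush  M[L2]=96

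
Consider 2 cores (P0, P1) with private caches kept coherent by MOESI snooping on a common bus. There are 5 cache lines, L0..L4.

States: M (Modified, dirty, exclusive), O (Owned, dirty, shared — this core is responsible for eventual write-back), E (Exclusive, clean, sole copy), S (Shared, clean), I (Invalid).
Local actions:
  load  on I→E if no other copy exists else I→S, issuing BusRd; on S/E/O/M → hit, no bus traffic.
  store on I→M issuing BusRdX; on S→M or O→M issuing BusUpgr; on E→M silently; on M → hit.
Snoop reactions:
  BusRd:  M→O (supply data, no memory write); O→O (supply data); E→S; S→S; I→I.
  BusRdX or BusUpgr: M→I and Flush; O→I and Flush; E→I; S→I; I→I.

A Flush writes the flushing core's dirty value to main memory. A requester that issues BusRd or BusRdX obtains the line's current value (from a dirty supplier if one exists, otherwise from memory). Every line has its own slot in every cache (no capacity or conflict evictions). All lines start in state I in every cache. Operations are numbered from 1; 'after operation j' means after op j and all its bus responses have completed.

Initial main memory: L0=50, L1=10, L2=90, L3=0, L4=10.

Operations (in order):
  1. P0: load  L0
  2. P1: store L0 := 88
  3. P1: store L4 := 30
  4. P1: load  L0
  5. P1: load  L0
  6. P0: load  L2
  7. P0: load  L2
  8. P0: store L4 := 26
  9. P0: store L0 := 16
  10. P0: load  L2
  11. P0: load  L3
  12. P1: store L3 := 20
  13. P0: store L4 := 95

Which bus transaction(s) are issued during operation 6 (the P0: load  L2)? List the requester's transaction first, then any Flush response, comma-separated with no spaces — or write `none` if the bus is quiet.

bus = BusRd

1. P0: load  L0  bus=[BusRd]  L0: P0=E P1=I  mem[L0]=50
2. P1: store L0 := 88  bus=[BusRdX]  L0: P0=I P1=M  mem[L0]=50
3. P1: store L4 := 30  bus=[BusRdX]  L4: P0=I P1=M  mem[L4]=10
4. P1: load  L0  bus=[-]  L0: P0=I P1=M  mem[L0]=50
5. P1: load  L0  bus=[-]  L0: P0=I P1=M  mem[L0]=50
6. P0: load  L2  bus=[BusRd]  L2: P0=E P1=I  mem[L2]=90
7. P0: load  L2  bus=[-]  L2: P0=E P1=I  mem[L2]=90
8. P0: store L4 := 26  bus=[BusRdX,Flush]  L4: P0=M P1=I  mem[L4]=30
9. P0: store L0 := 16  bus=[BusRdX,Flush]  L0: P0=M P1=I  mem[L0]=88
10. P0: load  L2  bus=[-]  L2: P0=E P1=I  mem[L2]=90
11. P0: load  L3  bus=[BusRd]  L3: P0=E P1=I  mem[L3]=0
12. P1: store L3 := 20  bus=[BusRdX]  L3: P0=I P1=M  mem[L3]=0
13. P0: store L4 := 95  bus=[-]  L4: P0=M P1=I  mem[L4]=30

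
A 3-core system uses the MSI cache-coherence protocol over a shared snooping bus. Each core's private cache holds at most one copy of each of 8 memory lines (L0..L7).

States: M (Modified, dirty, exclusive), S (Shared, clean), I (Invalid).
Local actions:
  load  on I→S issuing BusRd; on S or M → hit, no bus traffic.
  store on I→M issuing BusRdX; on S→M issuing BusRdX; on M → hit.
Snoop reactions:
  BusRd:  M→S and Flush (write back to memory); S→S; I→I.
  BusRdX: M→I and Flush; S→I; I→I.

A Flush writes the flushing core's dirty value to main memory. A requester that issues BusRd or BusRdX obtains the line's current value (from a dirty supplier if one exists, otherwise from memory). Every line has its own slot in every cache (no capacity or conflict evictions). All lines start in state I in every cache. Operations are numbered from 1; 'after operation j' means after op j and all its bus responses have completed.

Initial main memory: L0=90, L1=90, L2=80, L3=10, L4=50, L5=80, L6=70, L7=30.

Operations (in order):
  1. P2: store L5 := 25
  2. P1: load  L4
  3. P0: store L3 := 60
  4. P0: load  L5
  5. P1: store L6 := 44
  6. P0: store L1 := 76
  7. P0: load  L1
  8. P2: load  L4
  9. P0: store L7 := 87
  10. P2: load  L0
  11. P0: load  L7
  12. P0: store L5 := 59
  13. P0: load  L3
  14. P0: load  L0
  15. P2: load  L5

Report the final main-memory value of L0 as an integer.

  op1 P2: store L5 := 25 → I/I/M on L5; bus BusRdX; mem=80
  op2 P1: load  L4 → I/S/I on L4; bus BusRd; mem=50
  op3 P0: store L3 := 60 → M/I/I on L3; bus BusRdX; mem=10
  op4 P0: load  L5 → S/I/S on L5; bus BusRd Flush; mem=25
  op5 P1: store L6 := 44 → I/M/I on L6; bus BusRdX; mem=70
  op6 P0: store L1 := 76 → M/I/I on L1; bus BusRdX; mem=90
  op7 P0: load  L1 → M/I/I on L1; bus (none); mem=90
  op8 P2: load  L4 → I/S/S on L4; bus BusRd; mem=50
  op9 P0: store L7 := 87 → M/I/I on L7; bus BusRdX; mem=30
  op10 P2: load  L0 → I/I/S on L0; bus BusRd; mem=90
  op11 P0: load  L7 → M/I/I on L7; bus (none); mem=30
  op12 P0: store L5 := 59 → M/I/I on L5; bus BusRdX; mem=25
  op13 P0: load  L3 → M/I/I on L3; bus (none); mem=10
  op14 P0: load  L0 → S/I/S on L0; bus BusRd; mem=90
  op15 P2: load  L5 → S/I/S on L5; bus BusRd Flush; mem=59

memory[L0] = 90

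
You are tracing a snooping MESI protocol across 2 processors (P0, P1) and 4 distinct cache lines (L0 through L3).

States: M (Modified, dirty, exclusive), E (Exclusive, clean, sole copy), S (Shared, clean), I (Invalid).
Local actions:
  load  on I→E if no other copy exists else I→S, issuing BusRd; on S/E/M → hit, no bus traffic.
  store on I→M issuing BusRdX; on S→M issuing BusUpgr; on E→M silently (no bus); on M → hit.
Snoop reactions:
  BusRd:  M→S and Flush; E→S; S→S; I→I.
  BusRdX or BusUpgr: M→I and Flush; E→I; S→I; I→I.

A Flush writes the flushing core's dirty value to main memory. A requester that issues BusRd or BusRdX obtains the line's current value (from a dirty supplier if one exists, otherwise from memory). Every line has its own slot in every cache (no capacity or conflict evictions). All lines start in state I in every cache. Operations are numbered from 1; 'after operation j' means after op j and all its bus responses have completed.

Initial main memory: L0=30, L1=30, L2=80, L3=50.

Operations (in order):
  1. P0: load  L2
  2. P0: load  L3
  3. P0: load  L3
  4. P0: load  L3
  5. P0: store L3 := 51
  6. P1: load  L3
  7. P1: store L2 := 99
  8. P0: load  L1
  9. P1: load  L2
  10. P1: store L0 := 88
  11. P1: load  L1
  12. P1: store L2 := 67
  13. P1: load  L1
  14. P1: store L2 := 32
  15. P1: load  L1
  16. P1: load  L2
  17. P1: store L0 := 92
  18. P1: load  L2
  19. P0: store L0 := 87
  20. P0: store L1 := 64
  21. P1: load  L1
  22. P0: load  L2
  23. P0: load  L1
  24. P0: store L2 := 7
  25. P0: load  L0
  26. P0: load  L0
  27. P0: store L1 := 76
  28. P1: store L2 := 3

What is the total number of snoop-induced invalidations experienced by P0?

invalidations = 2

1. P0: load  L2  bus=[BusRd]  L2: P0=E P1=I  mem[L2]=80
2. P0: load  L3  bus=[BusRd]  L3: P0=E P1=I  mem[L3]=50
3. P0: load  L3  bus=[-]  L3: P0=E P1=I  mem[L3]=50
4. P0: load  L3  bus=[-]  L3: P0=E P1=I  mem[L3]=50
5. P0: store L3 := 51  bus=[-]  L3: P0=M P1=I  mem[L3]=50
6. P1: load  L3  bus=[BusRd,Flush]  L3: P0=S P1=S  mem[L3]=51
7. P1: store L2 := 99  bus=[BusRdX]  L2: P0=I P1=M  mem[L2]=80
8. P0: load  L1  bus=[BusRd]  L1: P0=E P1=I  mem[L1]=30
9. P1: load  L2  bus=[-]  L2: P0=I P1=M  mem[L2]=80
10. P1: store L0 := 88  bus=[BusRdX]  L0: P0=I P1=M  mem[L0]=30
11. P1: load  L1  bus=[BusRd]  L1: P0=S P1=S  mem[L1]=30
12. P1: store L2 := 67  bus=[-]  L2: P0=I P1=M  mem[L2]=80
13. P1: load  L1  bus=[-]  L1: P0=S P1=S  mem[L1]=30
14. P1: store L2 := 32  bus=[-]  L2: P0=I P1=M  mem[L2]=80
15. P1: load  L1  bus=[-]  L1: P0=S P1=S  mem[L1]=30
16. P1: load  L2  bus=[-]  L2: P0=I P1=M  mem[L2]=80
17. P1: store L0 := 92  bus=[-]  L0: P0=I P1=M  mem[L0]=30
18. P1: load  L2  bus=[-]  L2: P0=I P1=M  mem[L2]=80
19. P0: store L0 := 87  bus=[BusRdX,Flush]  L0: P0=M P1=I  mem[L0]=92
20. P0: store L1 := 64  bus=[BusUpgr]  L1: P0=M P1=I  mem[L1]=30
21. P1: load  L1  bus=[BusRd,Flush]  L1: P0=S P1=S  mem[L1]=64
22. P0: load  L2  bus=[BusRd,Flush]  L2: P0=S P1=S  mem[L2]=32
23. P0: load  L1  bus=[-]  L1: P0=S P1=S  mem[L1]=64
24. P0: store L2 := 7  bus=[BusUpgr]  L2: P0=M P1=I  mem[L2]=32
25. P0: load  L0  bus=[-]  L0: P0=M P1=I  mem[L0]=92
26. P0: load  L0  bus=[-]  L0: P0=M P1=I  mem[L0]=92
27. P0: store L1 := 76  bus=[BusUpgr]  L1: P0=M P1=I  mem[L1]=64
28. P1: store L2 := 3  bus=[BusRdX,Flush]  L2: P0=I P1=M  mem[L2]=7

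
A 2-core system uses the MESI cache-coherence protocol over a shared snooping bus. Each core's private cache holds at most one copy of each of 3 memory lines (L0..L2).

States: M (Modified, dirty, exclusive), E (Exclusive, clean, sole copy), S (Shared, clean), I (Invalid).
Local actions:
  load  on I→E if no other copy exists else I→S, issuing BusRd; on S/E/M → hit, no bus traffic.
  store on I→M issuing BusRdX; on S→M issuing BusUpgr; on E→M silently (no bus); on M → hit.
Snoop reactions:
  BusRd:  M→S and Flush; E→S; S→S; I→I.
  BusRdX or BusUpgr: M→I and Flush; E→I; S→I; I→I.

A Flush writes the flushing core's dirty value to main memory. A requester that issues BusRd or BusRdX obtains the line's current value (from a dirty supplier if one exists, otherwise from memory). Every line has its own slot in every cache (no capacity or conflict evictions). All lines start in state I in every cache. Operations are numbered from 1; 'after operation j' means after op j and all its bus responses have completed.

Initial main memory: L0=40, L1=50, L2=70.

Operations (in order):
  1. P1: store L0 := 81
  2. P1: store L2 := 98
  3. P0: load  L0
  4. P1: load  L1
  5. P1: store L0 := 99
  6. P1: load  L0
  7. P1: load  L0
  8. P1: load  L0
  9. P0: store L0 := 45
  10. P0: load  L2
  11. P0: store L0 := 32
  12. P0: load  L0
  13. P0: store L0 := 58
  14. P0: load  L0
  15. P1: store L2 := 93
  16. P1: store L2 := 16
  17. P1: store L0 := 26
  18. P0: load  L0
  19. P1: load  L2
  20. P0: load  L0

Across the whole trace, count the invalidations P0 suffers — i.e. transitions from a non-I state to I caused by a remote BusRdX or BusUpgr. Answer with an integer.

  op1 P1: store L0 := 81 → I/M on L0; bus BusRdX; mem=40
  op2 P1: store L2 := 98 → I/M on L2; bus BusRdX; mem=70
  op3 P0: load  L0 → S/S on L0; bus BusRd Flush; mem=81
  op4 P1: load  L1 → I/E on L1; bus BusRd; mem=50
  op5 P1: store L0 := 99 → I/M on L0; bus BusUpgr; mem=81
  op6 P1: load  L0 → I/M on L0; bus (none); mem=81
  op7 P1: load  L0 → I/M on L0; bus (none); mem=81
  op8 P1: load  L0 → I/M on L0; bus (none); mem=81
  op9 P0: store L0 := 45 → M/I on L0; bus BusRdX Flush; mem=99
  op10 P0: load  L2 → S/S on L2; bus BusRd Flush; mem=98
  op11 P0: store L0 := 32 → M/I on L0; bus (none); mem=99
  op12 P0: load  L0 → M/I on L0; bus (none); mem=99
  op13 P0: store L0 := 58 → M/I on L0; bus (none); mem=99
  op14 P0: load  L0 → M/I on L0; bus (none); mem=99
  op15 P1: store L2 := 93 → I/M on L2; bus BusUpgr; mem=98
  op16 P1: store L2 := 16 → I/M on L2; bus (none); mem=98
  op17 P1: store L0 := 26 → I/M on L0; bus BusRdX Flush; mem=58
  op18 P0: load  L0 → S/S on L0; bus BusRd Flush; mem=26
  op19 P1: load  L2 → I/M on L2; bus (none); mem=98
  op20 P0: load  L0 → S/S on L0; bus (none); mem=26

invalidations = 3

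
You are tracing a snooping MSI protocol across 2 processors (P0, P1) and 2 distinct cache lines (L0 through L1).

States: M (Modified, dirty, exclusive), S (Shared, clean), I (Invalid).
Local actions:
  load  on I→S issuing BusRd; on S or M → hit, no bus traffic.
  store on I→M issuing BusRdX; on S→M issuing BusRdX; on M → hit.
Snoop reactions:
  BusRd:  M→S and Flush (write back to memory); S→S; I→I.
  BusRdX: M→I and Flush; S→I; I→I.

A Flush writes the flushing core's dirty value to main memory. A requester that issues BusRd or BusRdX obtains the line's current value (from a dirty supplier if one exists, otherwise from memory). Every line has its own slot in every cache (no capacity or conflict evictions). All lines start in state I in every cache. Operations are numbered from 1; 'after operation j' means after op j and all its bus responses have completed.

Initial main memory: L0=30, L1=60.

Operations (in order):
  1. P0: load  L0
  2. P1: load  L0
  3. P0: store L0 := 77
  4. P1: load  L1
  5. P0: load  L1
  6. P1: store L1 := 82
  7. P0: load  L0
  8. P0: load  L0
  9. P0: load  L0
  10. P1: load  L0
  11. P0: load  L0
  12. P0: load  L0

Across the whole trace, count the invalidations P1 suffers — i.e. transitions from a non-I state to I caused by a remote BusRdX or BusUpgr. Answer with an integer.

invalidations = 1

  op1 P0: load  L0 → S/I on L0; bus BusRd; mem=30
  op2 P1: load  L0 → S/S on L0; bus BusRd; mem=30
  op3 P0: store L0 := 77 → M/I on L0; bus BusRdX; mem=30
  op4 P1: load  L1 → I/S on L1; bus BusRd; mem=60
  op5 P0: load  L1 → S/S on L1; bus BusRd; mem=60
  op6 P1: store L1 := 82 → I/M on L1; bus BusRdX; mem=60
  op7 P0: load  L0 → M/I on L0; bus (none); mem=30
  op8 P0: load  L0 → M/I on L0; bus (none); mem=30
  op9 P0: load  L0 → M/I on L0; bus (none); mem=30
  op10 P1: load  L0 → S/S on L0; bus BusRd Flush; mem=77
  op11 P0: load  L0 → S/S on L0; bus (none); mem=77
  op12 P0: load  L0 → S/S on L0; bus (none); mem=77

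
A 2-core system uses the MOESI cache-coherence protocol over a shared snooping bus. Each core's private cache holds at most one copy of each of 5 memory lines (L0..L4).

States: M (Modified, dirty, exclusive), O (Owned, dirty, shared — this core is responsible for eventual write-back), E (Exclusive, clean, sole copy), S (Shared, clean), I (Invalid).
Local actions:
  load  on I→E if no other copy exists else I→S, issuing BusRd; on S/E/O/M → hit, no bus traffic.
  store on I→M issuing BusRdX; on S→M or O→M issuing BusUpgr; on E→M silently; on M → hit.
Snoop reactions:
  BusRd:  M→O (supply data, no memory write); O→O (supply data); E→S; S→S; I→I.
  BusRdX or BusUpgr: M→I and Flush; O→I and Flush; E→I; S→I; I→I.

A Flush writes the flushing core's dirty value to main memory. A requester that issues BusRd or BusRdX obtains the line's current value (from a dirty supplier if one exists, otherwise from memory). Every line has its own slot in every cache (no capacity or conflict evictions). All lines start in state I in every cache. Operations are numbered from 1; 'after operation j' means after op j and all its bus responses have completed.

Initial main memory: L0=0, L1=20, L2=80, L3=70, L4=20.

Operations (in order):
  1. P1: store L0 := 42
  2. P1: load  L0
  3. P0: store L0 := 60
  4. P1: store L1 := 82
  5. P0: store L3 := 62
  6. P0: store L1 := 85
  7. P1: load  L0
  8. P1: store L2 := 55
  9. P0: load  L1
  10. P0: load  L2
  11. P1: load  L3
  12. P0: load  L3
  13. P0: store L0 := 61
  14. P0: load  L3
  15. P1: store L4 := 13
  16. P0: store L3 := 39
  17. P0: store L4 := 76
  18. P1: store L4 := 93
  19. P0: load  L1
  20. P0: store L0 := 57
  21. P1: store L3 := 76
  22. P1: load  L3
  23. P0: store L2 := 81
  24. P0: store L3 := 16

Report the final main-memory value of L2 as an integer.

step 1: P1: store L0 := 42  ⟶  IM  (L0)  txn=BusRdX  M[L0]=0
step 2: P1: load  L0  ⟶  IM  (L0)  txn=∅  M[L0]=0
step 3: P0: store L0 := 60  ⟶  MI  (L0)  txn=BusRdX+Flush  M[L0]=42
step 4: P1: store L1 := 82  ⟶  IM  (L1)  txn=BusRdX  M[L1]=20
step 5: P0: store L3 := 62  ⟶  MI  (L3)  txn=BusRdX  M[L3]=70
step 6: P0: store L1 := 85  ⟶  MI  (L1)  txn=BusRdX+Flush  M[L1]=82
step 7: P1: load  L0  ⟶  OS  (L0)  txn=BusRd  M[L0]=42
step 8: P1: store L2 := 55  ⟶  IM  (L2)  txn=BusRdX  M[L2]=80
step 9: P0: load  L1  ⟶  MI  (L1)  txn=∅  M[L1]=82
step 10: P0: load  L2  ⟶  SO  (L2)  txn=BusRd  M[L2]=80
step 11: P1: load  L3  ⟶  OS  (L3)  txn=BusRd  M[L3]=70
step 12: P0: load  L3  ⟶  OS  (L3)  txn=∅  M[L3]=70
step 13: P0: store L0 := 61  ⟶  MI  (L0)  txn=BusUpgr  M[L0]=42
step 14: P0: load  L3  ⟶  OS  (L3)  txn=∅  M[L3]=70
step 15: P1: store L4 := 13  ⟶  IM  (L4)  txn=BusRdX  M[L4]=20
step 16: P0: store L3 := 39  ⟶  MI  (L3)  txn=BusUpgr  M[L3]=70
step 17: P0: store L4 := 76  ⟶  MI  (L4)  txn=BusRdX+Flush  M[L4]=13
step 18: P1: store L4 := 93  ⟶  IM  (L4)  txn=BusRdX+Flush  M[L4]=76
step 19: P0: load  L1  ⟶  MI  (L1)  txn=∅  M[L1]=82
step 20: P0: store L0 := 57  ⟶  MI  (L0)  txn=∅  M[L0]=42
step 21: P1: store L3 := 76  ⟶  IM  (L3)  txn=BusRdX+Flush  M[L3]=39
step 22: P1: load  L3  ⟶  IM  (L3)  txn=∅  M[L3]=39
step 23: P0: store L2 := 81  ⟶  MI  (L2)  txn=BusUpgr+Flush  M[L2]=55
step 24: P0: store L3 := 16  ⟶  MI  (L3)  txn=BusRdX+Flush  M[L3]=76

memory[L2] = 55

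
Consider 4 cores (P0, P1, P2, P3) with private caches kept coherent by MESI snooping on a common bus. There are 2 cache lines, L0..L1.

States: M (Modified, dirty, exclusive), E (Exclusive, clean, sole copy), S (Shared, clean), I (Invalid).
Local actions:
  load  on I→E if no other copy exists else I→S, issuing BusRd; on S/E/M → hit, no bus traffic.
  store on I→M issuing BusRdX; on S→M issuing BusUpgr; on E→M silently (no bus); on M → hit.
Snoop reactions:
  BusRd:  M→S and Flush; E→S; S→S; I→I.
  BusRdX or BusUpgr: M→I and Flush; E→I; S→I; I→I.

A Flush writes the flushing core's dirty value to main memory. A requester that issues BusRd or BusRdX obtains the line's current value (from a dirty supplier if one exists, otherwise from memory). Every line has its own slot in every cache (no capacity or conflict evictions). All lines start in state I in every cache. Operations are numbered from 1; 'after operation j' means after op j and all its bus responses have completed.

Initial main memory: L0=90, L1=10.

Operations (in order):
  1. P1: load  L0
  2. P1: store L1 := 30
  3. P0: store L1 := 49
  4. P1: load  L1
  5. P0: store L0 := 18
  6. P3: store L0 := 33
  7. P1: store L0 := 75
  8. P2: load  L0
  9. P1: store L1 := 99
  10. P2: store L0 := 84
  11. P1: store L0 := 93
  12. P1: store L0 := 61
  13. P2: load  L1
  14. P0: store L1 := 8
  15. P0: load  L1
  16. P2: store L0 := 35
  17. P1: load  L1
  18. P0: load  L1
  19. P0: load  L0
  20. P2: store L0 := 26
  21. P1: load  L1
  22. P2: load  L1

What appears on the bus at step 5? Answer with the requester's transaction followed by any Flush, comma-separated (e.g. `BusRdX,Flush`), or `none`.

bus = BusRdX

[1] P1: load  L0 | P0:I, P1:E(90), P2:I, P3:I | bus: BusRd
[2] P1: store L1 := 30 | P0:I, P1:M(30), P2:I, P3:I | bus: BusRdX
[3] P0: store L1 := 49 | P0:M(49), P1:I, P2:I, P3:I | bus: BusRdX,Flush
[4] P1: load  L1 | P0:S(49), P1:S(49), P2:I, P3:I | bus: BusRd,Flush
[5] P0: store L0 := 18 | P0:M(18), P1:I, P2:I, P3:I | bus: BusRdX
[6] P3: store L0 := 33 | P0:I, P1:I, P2:I, P3:M(33) | bus: BusRdX,Flush
[7] P1: store L0 := 75 | P0:I, P1:M(75), P2:I, P3:I | bus: BusRdX,Flush
[8] P2: load  L0 | P0:I, P1:S(75), P2:S(75), P3:I | bus: BusRd,Flush
[9] P1: store L1 := 99 | P0:I, P1:M(99), P2:I, P3:I | bus: BusUpgr
[10] P2: store L0 := 84 | P0:I, P1:I, P2:M(84), P3:I | bus: BusUpgr
[11] P1: store L0 := 93 | P0:I, P1:M(93), P2:I, P3:I | bus: BusRdX,Flush
[12] P1: store L0 := 61 | P0:I, P1:M(61), P2:I, P3:I | bus: none
[13] P2: load  L1 | P0:I, P1:S(99), P2:S(99), P3:I | bus: BusRd,Flush
[14] P0: store L1 := 8 | P0:M(8), P1:I, P2:I, P3:I | bus: BusRdX
[15] P0: load  L1 | P0:M(8), P1:I, P2:I, P3:I | bus: none
[16] P2: store L0 := 35 | P0:I, P1:I, P2:M(35), P3:I | bus: BusRdX,Flush
[17] P1: load  L1 | P0:S(8), P1:S(8), P2:I, P3:I | bus: BusRd,Flush
[18] P0: load  L1 | P0:S(8), P1:S(8), P2:I, P3:I | bus: none
[19] P0: load  L0 | P0:S(35), P1:I, P2:S(35), P3:I | bus: BusRd,Flush
[20] P2: store L0 := 26 | P0:I, P1:I, P2:M(26), P3:I | bus: BusUpgr
[21] P1: load  L1 | P0:S(8), P1:S(8), P2:I, P3:I | bus: none
[22] P2: load  L1 | P0:S(8), P1:S(8), P2:S(8), P3:I | bus: BusRd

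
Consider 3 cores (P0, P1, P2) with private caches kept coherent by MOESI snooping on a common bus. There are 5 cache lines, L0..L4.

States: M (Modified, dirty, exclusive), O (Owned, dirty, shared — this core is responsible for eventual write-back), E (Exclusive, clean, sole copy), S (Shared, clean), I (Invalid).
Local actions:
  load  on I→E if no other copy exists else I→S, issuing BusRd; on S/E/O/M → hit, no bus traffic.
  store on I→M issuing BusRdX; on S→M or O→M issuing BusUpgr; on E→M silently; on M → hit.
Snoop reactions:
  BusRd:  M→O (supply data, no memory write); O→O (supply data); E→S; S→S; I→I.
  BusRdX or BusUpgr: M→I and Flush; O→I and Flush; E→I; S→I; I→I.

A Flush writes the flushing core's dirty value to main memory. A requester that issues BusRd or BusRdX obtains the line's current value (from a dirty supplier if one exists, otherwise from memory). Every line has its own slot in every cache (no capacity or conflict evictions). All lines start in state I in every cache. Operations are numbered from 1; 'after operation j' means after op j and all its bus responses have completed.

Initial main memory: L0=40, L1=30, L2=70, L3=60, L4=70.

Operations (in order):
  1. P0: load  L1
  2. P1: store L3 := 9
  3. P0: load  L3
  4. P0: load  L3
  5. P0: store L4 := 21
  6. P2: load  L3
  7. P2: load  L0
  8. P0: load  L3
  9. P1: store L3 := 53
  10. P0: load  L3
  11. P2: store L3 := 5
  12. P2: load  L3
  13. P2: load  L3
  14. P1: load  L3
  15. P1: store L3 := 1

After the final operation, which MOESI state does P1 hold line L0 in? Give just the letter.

[1] P0: load  L1 | P0:E(30), P1:I, P2:I | bus: BusRd
[2] P1: store L3 := 9 | P0:I, P1:M(9), P2:I | bus: BusRdX
[3] P0: load  L3 | P0:S(9), P1:O(9), P2:I | bus: BusRd
[4] P0: load  L3 | P0:S(9), P1:O(9), P2:I | bus: none
[5] P0: store L4 := 21 | P0:M(21), P1:I, P2:I | bus: BusRdX
[6] P2: load  L3 | P0:S(9), P1:O(9), P2:S(9) | bus: BusRd
[7] P2: load  L0 | P0:I, P1:I, P2:E(40) | bus: BusRd
[8] P0: load  L3 | P0:S(9), P1:O(9), P2:S(9) | bus: none
[9] P1: store L3 := 53 | P0:I, P1:M(53), P2:I | bus: BusUpgr
[10] P0: load  L3 | P0:S(53), P1:O(53), P2:I | bus: BusRd
[11] P2: store L3 := 5 | P0:I, P1:I, P2:M(5) | bus: BusRdX,Flush
[12] P2: load  L3 | P0:I, P1:I, P2:M(5) | bus: none
[13] P2: load  L3 | P0:I, P1:I, P2:M(5) | bus: none
[14] P1: load  L3 | P0:I, P1:S(5), P2:O(5) | bus: BusRd
[15] P1: store L3 := 1 | P0:I, P1:M(1), P2:I | bus: BusUpgr,Flush

state = I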